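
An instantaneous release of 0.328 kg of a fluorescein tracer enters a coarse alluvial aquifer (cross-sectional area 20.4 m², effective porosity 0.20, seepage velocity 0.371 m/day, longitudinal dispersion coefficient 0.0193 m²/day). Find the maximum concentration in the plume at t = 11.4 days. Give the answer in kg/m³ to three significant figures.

The peak of an instantaneous 1D plume sits at x = vt; there the Gaussian factor is 1 and C_max = M/(n_e·A·√(4πDt)), where n_e·A is the pore area the mass is dissolved in.
√(4πDt) = √(4π × 0.0193 × 11.4) = 1.663 m, so C_max = 0.328/(0.20 × 20.4 × 1.663) = 0.0483 kg/m³.

0.0483 kg/m³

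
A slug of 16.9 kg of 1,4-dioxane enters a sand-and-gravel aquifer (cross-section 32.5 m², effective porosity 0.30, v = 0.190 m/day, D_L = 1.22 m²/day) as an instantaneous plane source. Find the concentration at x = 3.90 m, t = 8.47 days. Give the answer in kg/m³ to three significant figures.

For an instantaneous plane source, C(x,t) = M/(n_e·A·√(4πDt)) · exp(−(x−vt)²/(4Dt)), with n_e·A the pore (flow) area.
Plume center vt = 0.190 × 8.47 = 1.6093 m, so the well at 3.90 m is 2.2907 m downgradient of the peak.
√(4πDt) = 11.40 m, giving peak height M/(n_e·A·√(4πDt)) = 16.9/(0.30 × 32.5 × 11.40) = 0.1520 kg/m³.
(x−vt)²/(4Dt) = (2.2907)²/(4 × 1.22 × 8.47) = 0.1270; exp(−0.1270) = 0.8807.
C = 0.1520 × 0.8807 = 0.134 kg/m³.

0.134 kg/m³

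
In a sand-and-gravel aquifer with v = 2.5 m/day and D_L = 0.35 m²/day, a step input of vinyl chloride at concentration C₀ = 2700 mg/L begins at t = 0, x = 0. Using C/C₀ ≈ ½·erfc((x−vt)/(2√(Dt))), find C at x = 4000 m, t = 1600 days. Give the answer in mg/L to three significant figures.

1350 mg/L

For a continuous step input, C/C₀ ≈ ½·erfc((x−vt)/(2√(Dt))).
vt = 2.5 × 1600 = 4000 m and 2√(Dt) = 2√(0.35 × 1600) = 47.33 m.
Argument (x−vt)/(2√(Dt)) = (4000 − 4000)/47.33 = 0; ½·erfc(0) = 0.5000.
C = 2700 × 0.5000 = 1350 mg/L.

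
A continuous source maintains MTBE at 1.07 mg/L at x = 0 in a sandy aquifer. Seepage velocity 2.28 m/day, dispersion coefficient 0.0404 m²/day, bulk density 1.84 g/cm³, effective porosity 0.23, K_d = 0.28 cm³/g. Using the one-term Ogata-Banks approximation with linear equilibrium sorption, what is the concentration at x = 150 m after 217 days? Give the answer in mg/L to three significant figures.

Retardation factor R = 1 + ρ_b·K_d/n = 1 + 1.84 × 0.28/0.23 = 3.240.
Sorption retards both mechanisms: v_R = v/R = 0.7037 m/day, D_R = D/R = 0.01247 m²/day.
v_R·t = 0.7037 × 217 = 152.7029 m; 2√(D_R t) = 3.290 m; argument = (150 − 152.7029)/3.290 = -0.8216.
C = C₀ × ½·erfc(-0.8216) = 1.07 × 0.8774 = 0.939 mg/L.

0.939 mg/L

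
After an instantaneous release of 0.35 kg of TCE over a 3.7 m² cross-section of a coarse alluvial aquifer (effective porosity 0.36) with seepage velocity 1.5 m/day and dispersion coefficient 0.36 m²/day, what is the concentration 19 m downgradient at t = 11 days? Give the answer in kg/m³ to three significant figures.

0.0251 kg/m³

For an instantaneous plane source, C(x,t) = M/(n_e·A·√(4πDt)) · exp(−(x−vt)²/(4Dt)), with n_e·A the pore (flow) area.
Plume center vt = 1.5 × 11 = 16.5 m, so the well at 19 m is 2.5 m downgradient of the peak.
√(4πDt) = 7.054 m, giving peak height M/(n_e·A·√(4πDt)) = 0.35/(0.36 × 3.7 × 7.054) = 0.03725 kg/m³.
(x−vt)²/(4Dt) = (2.5)²/(4 × 0.36 × 11) = 0.3946; exp(−0.3946) = 0.6739.
C = 0.03725 × 0.6739 = 0.0251 kg/m³.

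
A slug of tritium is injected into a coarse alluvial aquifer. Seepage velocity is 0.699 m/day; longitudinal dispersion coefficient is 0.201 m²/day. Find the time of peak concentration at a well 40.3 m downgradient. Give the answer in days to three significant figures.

For the 1D instantaneous-source solution, setting ∂C/∂t = 0 at fixed x gives v²t² + 2Dt − x² = 0, so t = (√(D² + v²x²) − D)/v².
√(D² + v²x²) = √(0.201² + 0.699² × 40.3²) = 28.17; v² = 0.488601.
t = (28.17 − 0.201)/0.488601 = 57.2 days (vs. the pure-advection estimate x/v = 57.7 d).

57.2 days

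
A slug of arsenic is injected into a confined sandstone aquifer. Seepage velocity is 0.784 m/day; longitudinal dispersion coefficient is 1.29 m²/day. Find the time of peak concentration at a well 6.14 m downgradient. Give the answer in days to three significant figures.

6.01 days

For the 1D instantaneous-source solution, setting ∂C/∂t = 0 at fixed x gives v²t² + 2Dt − x² = 0, so t = (√(D² + v²x²) − D)/v².
√(D² + v²x²) = √(1.29² + 0.784² × 6.14²) = 4.984; v² = 0.614656.
t = (4.984 − 1.29)/0.614656 = 6.01 days (vs. the pure-advection estimate x/v = 7.83 d).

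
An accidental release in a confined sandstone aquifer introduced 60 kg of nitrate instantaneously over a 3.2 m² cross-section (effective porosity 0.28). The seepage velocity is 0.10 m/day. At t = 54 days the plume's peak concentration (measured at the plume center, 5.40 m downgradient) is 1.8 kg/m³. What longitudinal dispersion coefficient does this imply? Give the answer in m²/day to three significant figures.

2.04 m²/day

At the plume center C_max = M/(n_e·A·√(4πDt)), so D = M²/(4πt·(n_e·A·C_max)²).
n_e·A·C_max = 0.28 × 3.2 × 1.8 = 1.613 kg/m.
D = 60²/(4π × 54 × 1.613²) = 2.04 m²/day.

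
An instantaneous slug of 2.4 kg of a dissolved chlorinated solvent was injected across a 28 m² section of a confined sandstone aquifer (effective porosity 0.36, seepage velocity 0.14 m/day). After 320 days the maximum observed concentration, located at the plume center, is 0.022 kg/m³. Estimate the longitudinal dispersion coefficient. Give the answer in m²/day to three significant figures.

At the plume center C_max = M/(n_e·A·√(4πDt)), so D = M²/(4πt·(n_e·A·C_max)²).
n_e·A·C_max = 0.36 × 28 × 0.022 = 0.2218 kg/m.
D = 2.4²/(4π × 320 × 0.2218²) = 0.0291 m²/day.

0.0291 m²/day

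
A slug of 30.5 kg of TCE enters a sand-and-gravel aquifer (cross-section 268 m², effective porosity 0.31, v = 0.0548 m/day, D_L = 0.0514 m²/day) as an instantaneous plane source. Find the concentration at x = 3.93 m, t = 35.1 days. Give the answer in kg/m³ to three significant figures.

0.0441 kg/m³

For an instantaneous plane source, C(x,t) = M/(n_e·A·√(4πDt)) · exp(−(x−vt)²/(4Dt)), with n_e·A the pore (flow) area.
Plume center vt = 0.0548 × 35.1 = 1.92348 m, so the well at 3.93 m is 2.00652 m downgradient of the peak.
√(4πDt) = 4.761 m, giving peak height M/(n_e·A·√(4πDt)) = 30.5/(0.31 × 268 × 4.761) = 0.07711 kg/m³.
(x−vt)²/(4Dt) = (2.00652)²/(4 × 0.0514 × 35.1) = 0.5579; exp(−0.5579) = 0.5724.
C = 0.07711 × 0.5724 = 0.0441 kg/m³.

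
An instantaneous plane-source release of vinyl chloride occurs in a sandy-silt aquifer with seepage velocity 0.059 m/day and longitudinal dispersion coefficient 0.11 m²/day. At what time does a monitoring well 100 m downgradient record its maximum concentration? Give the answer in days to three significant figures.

1660 days

For the 1D instantaneous-source solution, setting ∂C/∂t = 0 at fixed x gives v²t² + 2Dt − x² = 0, so t = (√(D² + v²x²) − D)/v².
√(D² + v²x²) = √(0.11² + 0.059² × 100²) = 5.901; v² = 0.003481.
t = (5.901 − 0.11)/0.003481 = 1660 days (vs. the pure-advection estimate x/v = 1690 d).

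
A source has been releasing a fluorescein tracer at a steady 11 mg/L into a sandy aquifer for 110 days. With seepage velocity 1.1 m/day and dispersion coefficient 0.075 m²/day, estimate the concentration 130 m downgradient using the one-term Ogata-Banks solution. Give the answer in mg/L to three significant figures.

For a continuous step input, C/C₀ ≈ ½·erfc((x−vt)/(2√(Dt))).
vt = 1.1 × 110 = 121 m and 2√(Dt) = 2√(0.075 × 110) = 5.745 m.
Argument (x−vt)/(2√(Dt)) = (130 − 121)/5.745 = 1.567; ½·erfc(1.567) = 0.01334.
C = 11 × 0.01334 = 0.147 mg/L.

0.147 mg/L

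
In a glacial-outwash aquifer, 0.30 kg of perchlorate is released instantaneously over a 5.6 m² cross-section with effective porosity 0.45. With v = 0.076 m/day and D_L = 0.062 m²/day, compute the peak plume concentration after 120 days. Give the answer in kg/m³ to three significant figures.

The peak of an instantaneous 1D plume sits at x = vt; there the Gaussian factor is 1 and C_max = M/(n_e·A·√(4πDt)), where n_e·A is the pore area the mass is dissolved in.
√(4πDt) = √(4π × 0.062 × 120) = 9.669 m, so C_max = 0.30/(0.45 × 5.6 × 9.669) = 0.0123 kg/m³.

0.0123 kg/m³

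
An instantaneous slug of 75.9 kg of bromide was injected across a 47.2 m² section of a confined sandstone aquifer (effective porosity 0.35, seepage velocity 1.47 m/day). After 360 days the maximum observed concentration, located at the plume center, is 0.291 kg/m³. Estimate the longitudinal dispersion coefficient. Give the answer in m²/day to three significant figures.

At the plume center C_max = M/(n_e·A·√(4πDt)), so D = M²/(4πt·(n_e·A·C_max)²).
n_e·A·C_max = 0.35 × 47.2 × 0.291 = 4.807 kg/m.
D = 75.9²/(4π × 360 × 4.807²) = 0.0551 m²/day.

0.0551 m²/day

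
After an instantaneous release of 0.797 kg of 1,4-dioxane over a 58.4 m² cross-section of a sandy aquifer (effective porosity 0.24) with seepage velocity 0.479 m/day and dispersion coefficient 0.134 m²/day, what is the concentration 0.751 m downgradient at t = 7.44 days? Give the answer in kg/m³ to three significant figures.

For an instantaneous plane source, C(x,t) = M/(n_e·A·√(4πDt)) · exp(−(x−vt)²/(4Dt)), with n_e·A the pore (flow) area.
Plume center vt = 0.479 × 7.44 = 3.56376 m, so the well at 0.751 m is 2.81276 m upgradient of the peak.
√(4πDt) = 3.540 m, giving peak height M/(n_e·A·√(4πDt)) = 0.797/(0.24 × 58.4 × 3.540) = 0.01606 kg/m³.
(x−vt)²/(4Dt) = (-2.81276)²/(4 × 0.134 × 7.44) = 1.984; exp(−1.984) = 0.1375.
C = 0.01606 × 0.1375 = 0.00221 kg/m³.

0.00221 kg/m³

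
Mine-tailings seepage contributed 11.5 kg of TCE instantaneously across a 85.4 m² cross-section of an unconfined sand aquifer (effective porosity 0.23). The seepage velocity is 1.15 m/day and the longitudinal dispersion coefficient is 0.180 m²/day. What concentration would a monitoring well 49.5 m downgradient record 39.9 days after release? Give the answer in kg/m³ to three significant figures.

0.0391 kg/m³

For an instantaneous plane source, C(x,t) = M/(n_e·A·√(4πDt)) · exp(−(x−vt)²/(4Dt)), with n_e·A the pore (flow) area.
Plume center vt = 1.15 × 39.9 = 45.885 m, so the well at 49.5 m is 3.615 m downgradient of the peak.
√(4πDt) = 9.500 m, giving peak height M/(n_e·A·√(4πDt)) = 11.5/(0.23 × 85.4 × 9.500) = 0.06163 kg/m³.
(x−vt)²/(4Dt) = (3.615)²/(4 × 0.180 × 39.9) = 0.4549; exp(−0.4549) = 0.6345.
C = 0.06163 × 0.6345 = 0.0391 kg/m³.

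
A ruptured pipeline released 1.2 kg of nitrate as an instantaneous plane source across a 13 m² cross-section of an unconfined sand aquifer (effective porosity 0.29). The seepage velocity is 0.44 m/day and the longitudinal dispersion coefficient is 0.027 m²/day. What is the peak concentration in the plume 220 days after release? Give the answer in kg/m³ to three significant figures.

The peak of an instantaneous 1D plume sits at x = vt; there the Gaussian factor is 1 and C_max = M/(n_e·A·√(4πDt)), where n_e·A is the pore area the mass is dissolved in.
√(4πDt) = √(4π × 0.027 × 220) = 8.640 m, so C_max = 1.2/(0.29 × 13 × 8.640) = 0.0368 kg/m³.

0.0368 kg/m³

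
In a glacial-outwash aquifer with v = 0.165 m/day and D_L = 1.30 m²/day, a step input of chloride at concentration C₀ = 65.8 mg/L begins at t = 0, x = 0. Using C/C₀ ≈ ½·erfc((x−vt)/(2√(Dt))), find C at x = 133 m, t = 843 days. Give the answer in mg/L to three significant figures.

36.3 mg/L

For a continuous step input, C/C₀ ≈ ½·erfc((x−vt)/(2√(Dt))).
vt = 0.165 × 843 = 139.095 m and 2√(Dt) = 2√(1.30 × 843) = 66.21 m.
Argument (x−vt)/(2√(Dt)) = (133 − 139.095)/66.21 = -0.09206; ½·erfc(-0.09206) = 0.5518.
C = 65.8 × 0.5518 = 36.3 mg/L.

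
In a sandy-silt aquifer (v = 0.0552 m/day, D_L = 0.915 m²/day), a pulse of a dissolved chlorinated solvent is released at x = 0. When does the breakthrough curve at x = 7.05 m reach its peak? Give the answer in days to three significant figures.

26.0 days

For the 1D instantaneous-source solution, setting ∂C/∂t = 0 at fixed x gives v²t² + 2Dt − x² = 0, so t = (√(D² + v²x²) − D)/v².
√(D² + v²x²) = √(0.915² + 0.0552² × 7.05²) = 0.9943; v² = 0.00304704.
t = (0.9943 − 0.915)/0.00304704 = 26.0 days (vs. the pure-advection estimate x/v = 128 d).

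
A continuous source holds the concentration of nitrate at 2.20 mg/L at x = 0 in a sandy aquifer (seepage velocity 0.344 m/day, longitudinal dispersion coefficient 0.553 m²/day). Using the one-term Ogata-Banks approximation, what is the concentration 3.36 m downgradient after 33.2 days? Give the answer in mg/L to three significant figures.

For a continuous step input, C/C₀ ≈ ½·erfc((x−vt)/(2√(Dt))).
vt = 0.344 × 33.2 = 11.4208 m and 2√(Dt) = 2√(0.553 × 33.2) = 8.570 m.
Argument (x−vt)/(2√(Dt)) = (3.36 − 11.4208)/8.570 = -0.9406; ½·erfc(-0.9406) = 0.9083.
C = 2.20 × 0.9083 = 2.00 mg/L.

2.00 mg/L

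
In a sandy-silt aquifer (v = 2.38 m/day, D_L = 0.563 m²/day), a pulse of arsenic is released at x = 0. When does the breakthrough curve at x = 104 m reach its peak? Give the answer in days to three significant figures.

For the 1D instantaneous-source solution, setting ∂C/∂t = 0 at fixed x gives v²t² + 2Dt − x² = 0, so t = (√(D² + v²x²) − D)/v².
√(D² + v²x²) = √(0.563² + 2.38² × 104²) = 247.5; v² = 5.6644.
t = (247.5 − 0.563)/5.6644 = 43.6 days (vs. the pure-advection estimate x/v = 43.7 d).

43.6 days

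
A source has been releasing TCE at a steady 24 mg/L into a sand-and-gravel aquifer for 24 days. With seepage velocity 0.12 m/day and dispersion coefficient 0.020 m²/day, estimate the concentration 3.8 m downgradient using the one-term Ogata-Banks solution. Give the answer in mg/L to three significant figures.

4.17 mg/L

For a continuous step input, C/C₀ ≈ ½·erfc((x−vt)/(2√(Dt))).
vt = 0.12 × 24 = 2.88 m and 2√(Dt) = 2√(0.020 × 24) = 1.386 m.
Argument (x−vt)/(2√(Dt)) = (3.8 − 2.88)/1.386 = 0.6638; ½·erfc(0.6638) = 0.1739.
C = 24 × 0.1739 = 4.17 mg/L.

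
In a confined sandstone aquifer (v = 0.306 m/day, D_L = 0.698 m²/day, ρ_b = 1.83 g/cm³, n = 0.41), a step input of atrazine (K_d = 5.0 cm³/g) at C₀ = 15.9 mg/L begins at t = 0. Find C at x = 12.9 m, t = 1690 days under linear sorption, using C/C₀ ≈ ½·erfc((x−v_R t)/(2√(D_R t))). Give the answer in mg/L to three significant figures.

Retardation factor R = 1 + ρ_b·K_d/n = 1 + 1.83 × 5.0/0.41 = 23.32.
Sorption retards both mechanisms: v_R = v/R = 0.01312 m/day, D_R = D/R = 0.02993 m²/day.
v_R·t = 0.01312 × 1690 = 22.1728 m; 2√(D_R t) = 14.22 m; argument = (12.9 − 22.1728)/14.22 = -0.6521.
C = C₀ × ½·erfc(-0.6521) = 15.9 × 0.8218 = 13.1 mg/L.

13.1 mg/L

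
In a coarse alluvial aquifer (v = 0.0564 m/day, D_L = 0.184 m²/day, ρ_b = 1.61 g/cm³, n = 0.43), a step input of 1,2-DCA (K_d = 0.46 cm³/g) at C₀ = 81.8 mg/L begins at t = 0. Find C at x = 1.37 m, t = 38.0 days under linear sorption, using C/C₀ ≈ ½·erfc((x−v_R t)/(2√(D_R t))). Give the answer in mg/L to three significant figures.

Retardation factor R = 1 + ρ_b·K_d/n = 1 + 1.61 × 0.46/0.43 = 2.722.
Sorption retards both mechanisms: v_R = v/R = 0.02072 m/day, D_R = D/R = 0.06760 m²/day.
v_R·t = 0.02072 × 38.0 = 0.78736 m; 2√(D_R t) = 3.205 m; argument = (1.37 − 0.78736)/3.205 = 0.1818.
C = C₀ × ½·erfc(0.1818) = 81.8 × 0.3985 = 32.6 mg/L.

32.6 mg/L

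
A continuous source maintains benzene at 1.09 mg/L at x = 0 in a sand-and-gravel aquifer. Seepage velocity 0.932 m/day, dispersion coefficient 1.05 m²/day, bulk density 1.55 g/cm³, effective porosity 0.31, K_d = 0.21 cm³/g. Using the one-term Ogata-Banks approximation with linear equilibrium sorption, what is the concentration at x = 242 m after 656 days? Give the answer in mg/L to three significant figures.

1.07 mg/L

Retardation factor R = 1 + ρ_b·K_d/n = 1 + 1.55 × 0.21/0.31 = 2.050.
Sorption retards both mechanisms: v_R = v/R = 0.4546 m/day, D_R = D/R = 0.5122 m²/day.
v_R·t = 0.4546 × 656 = 298.2176 m; 2√(D_R t) = 36.66 m; argument = (242 − 298.2176)/36.66 = -1.533.
C = C₀ × ½·erfc(-1.533) = 1.09 × 0.9849 = 1.07 mg/L.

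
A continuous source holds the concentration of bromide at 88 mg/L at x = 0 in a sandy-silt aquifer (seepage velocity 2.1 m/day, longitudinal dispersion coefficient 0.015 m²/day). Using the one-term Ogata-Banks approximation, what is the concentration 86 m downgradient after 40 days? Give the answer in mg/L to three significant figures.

2.99 mg/L

For a continuous step input, C/C₀ ≈ ½·erfc((x−vt)/(2√(Dt))).
vt = 2.1 × 40 = 84 m and 2√(Dt) = 2√(0.015 × 40) = 1.549 m.
Argument (x−vt)/(2√(Dt)) = (86 − 84)/1.549 = 1.291; ½·erfc(1.291) = 0.03394.
C = 88 × 0.03394 = 2.99 mg/L.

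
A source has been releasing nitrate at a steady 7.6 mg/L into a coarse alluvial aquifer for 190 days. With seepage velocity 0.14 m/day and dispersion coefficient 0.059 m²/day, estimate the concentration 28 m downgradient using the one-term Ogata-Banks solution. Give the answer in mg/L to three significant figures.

For a continuous step input, C/C₀ ≈ ½·erfc((x−vt)/(2√(Dt))).
vt = 0.14 × 190 = 26.6 m and 2√(Dt) = 2√(0.059 × 190) = 6.696 m.
Argument (x−vt)/(2√(Dt)) = (28 − 26.6)/6.696 = 0.2091; ½·erfc(0.2091) = 0.3837.
C = 7.6 × 0.3837 = 2.92 mg/L.

2.92 mg/L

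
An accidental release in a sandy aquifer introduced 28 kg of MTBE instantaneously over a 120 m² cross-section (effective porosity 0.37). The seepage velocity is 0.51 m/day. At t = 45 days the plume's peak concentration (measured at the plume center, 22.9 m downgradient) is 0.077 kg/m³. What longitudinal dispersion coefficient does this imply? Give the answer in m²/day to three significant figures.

0.119 m²/day

At the plume center C_max = M/(n_e·A·√(4πDt)), so D = M²/(4πt·(n_e·A·C_max)²).
n_e·A·C_max = 0.37 × 120 × 0.077 = 3.419 kg/m.
D = 28²/(4π × 45 × 3.419²) = 0.119 m²/day.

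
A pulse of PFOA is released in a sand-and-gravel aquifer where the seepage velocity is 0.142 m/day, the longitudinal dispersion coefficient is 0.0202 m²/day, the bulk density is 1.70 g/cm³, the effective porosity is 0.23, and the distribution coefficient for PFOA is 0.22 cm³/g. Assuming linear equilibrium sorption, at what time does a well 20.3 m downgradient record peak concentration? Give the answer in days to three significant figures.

373 days

Retardation factor R = 1 + ρ_b·K_d/n = 1 + 1.70 × 0.22/0.23 = 2.626.
Sorption retards both mechanisms: v_R = v/R = 0.05407 m/day, D_R = D/R = 0.007692 m²/day.
Peak time from v_R²t² + 2D_R t − x² = 0: t = (√(D_R² + v_R²x²) − D_R)/v_R².
√(D_R² + v_R²x²) = √(0.007692² + 0.05407² × 20.3²) = 1.098; v_R² = 0.002924.
t = (1.098 − 0.007692)/0.002924 = 373 days.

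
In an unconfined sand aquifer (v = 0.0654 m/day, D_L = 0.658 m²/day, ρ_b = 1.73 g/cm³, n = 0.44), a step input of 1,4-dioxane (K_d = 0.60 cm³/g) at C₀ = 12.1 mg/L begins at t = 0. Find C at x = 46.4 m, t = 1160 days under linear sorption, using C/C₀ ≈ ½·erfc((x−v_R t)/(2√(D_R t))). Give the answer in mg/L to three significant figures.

1.60 mg/L

Retardation factor R = 1 + ρ_b·K_d/n = 1 + 1.73 × 0.60/0.44 = 3.359.
Sorption retards both mechanisms: v_R = v/R = 0.01947 m/day, D_R = D/R = 0.1959 m²/day.
v_R·t = 0.01947 × 1160 = 22.5852 m; 2√(D_R t) = 30.15 m; argument = (46.4 − 22.5852)/30.15 = 0.7899.
C = C₀ × ½·erfc(0.7899) = 12.1 × 0.1320 = 1.60 mg/L.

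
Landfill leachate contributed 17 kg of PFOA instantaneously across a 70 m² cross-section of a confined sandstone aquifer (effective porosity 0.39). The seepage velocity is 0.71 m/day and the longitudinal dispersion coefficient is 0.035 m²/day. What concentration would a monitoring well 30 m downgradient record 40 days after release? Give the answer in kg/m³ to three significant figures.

0.0940 kg/m³

For an instantaneous plane source, C(x,t) = M/(n_e·A·√(4πDt)) · exp(−(x−vt)²/(4Dt)), with n_e·A the pore (flow) area.
Plume center vt = 0.71 × 40 = 28.4 m, so the well at 30 m is 1.6 m downgradient of the peak.
√(4πDt) = 4.194 m, giving peak height M/(n_e·A·√(4πDt)) = 17/(0.39 × 70 × 4.194) = 0.1485 kg/m³.
(x−vt)²/(4Dt) = (1.6)²/(4 × 0.035 × 40) = 0.4571; exp(−0.4571) = 0.6331.
C = 0.1485 × 0.6331 = 0.0940 kg/m³.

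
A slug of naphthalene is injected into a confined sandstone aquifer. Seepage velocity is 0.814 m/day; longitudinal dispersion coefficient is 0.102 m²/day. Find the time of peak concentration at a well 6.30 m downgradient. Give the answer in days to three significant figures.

For the 1D instantaneous-source solution, setting ∂C/∂t = 0 at fixed x gives v²t² + 2Dt − x² = 0, so t = (√(D² + v²x²) − D)/v².
√(D² + v²x²) = √(0.102² + 0.814² × 6.30²) = 5.129; v² = 0.662596.
t = (5.129 − 0.102)/0.662596 = 7.59 days (vs. the pure-advection estimate x/v = 7.74 d).

7.59 days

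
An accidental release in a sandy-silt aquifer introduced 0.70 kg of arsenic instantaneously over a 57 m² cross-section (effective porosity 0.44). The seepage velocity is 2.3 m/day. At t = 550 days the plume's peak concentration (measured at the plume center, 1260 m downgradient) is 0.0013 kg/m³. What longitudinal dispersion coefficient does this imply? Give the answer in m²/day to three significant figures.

0.0667 m²/day

At the plume center C_max = M/(n_e·A·√(4πDt)), so D = M²/(4πt·(n_e·A·C_max)²).
n_e·A·C_max = 0.44 × 57 × 0.0013 = 0.03260 kg/m.
D = 0.70²/(4π × 550 × 0.03260²) = 0.0667 m²/day.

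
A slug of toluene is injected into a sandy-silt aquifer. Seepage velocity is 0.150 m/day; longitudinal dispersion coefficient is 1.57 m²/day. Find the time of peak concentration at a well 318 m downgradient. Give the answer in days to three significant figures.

2050 days

For the 1D instantaneous-source solution, setting ∂C/∂t = 0 at fixed x gives v²t² + 2Dt − x² = 0, so t = (√(D² + v²x²) − D)/v².
√(D² + v²x²) = √(1.57² + 0.150² × 318²) = 47.73; v² = 0.0225.
t = (47.73 − 1.57)/0.0225 = 2050 days (vs. the pure-advection estimate x/v = 2120 d).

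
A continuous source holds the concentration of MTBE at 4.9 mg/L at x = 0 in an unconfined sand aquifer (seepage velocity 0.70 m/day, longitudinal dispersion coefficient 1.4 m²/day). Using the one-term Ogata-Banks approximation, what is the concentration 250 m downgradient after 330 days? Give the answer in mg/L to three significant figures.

For a continuous step input, C/C₀ ≈ ½·erfc((x−vt)/(2√(Dt))).
vt = 0.70 × 330 = 231 m and 2√(Dt) = 2√(1.4 × 330) = 42.99 m.
Argument (x−vt)/(2√(Dt)) = (250 − 231)/42.99 = 0.4420; ½·erfc(0.4420) = 0.2660.
C = 4.9 × 0.2660 = 1.30 mg/L.

1.30 mg/L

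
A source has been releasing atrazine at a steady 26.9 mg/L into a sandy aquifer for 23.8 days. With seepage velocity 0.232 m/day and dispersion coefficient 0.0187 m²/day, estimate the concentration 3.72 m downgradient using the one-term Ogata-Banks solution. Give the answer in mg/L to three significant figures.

26.1 mg/L

For a continuous step input, C/C₀ ≈ ½·erfc((x−vt)/(2√(Dt))).
vt = 0.232 × 23.8 = 5.5216 m and 2√(Dt) = 2√(0.0187 × 23.8) = 1.334 m.
Argument (x−vt)/(2√(Dt)) = (3.72 − 5.5216)/1.334 = -1.351; ½·erfc(-1.351) = 0.9720.
C = 26.9 × 0.9720 = 26.1 mg/L.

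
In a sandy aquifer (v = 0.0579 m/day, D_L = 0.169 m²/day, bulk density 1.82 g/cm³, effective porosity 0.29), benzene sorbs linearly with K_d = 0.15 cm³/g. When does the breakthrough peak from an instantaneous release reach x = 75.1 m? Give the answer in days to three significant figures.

Retardation factor R = 1 + ρ_b·K_d/n = 1 + 1.82 × 0.15/0.29 = 1.941.
Sorption retards both mechanisms: v_R = v/R = 0.02983 m/day, D_R = D/R = 0.08707 m²/day.
Peak time from v_R²t² + 2D_R t − x² = 0: t = (√(D_R² + v_R²x²) − D_R)/v_R².
√(D_R² + v_R²x²) = √(0.08707² + 0.02983² × 75.1²) = 2.242; v_R² = 0.0008898.
t = (2.242 − 0.08707)/0.0008898 = 2420 days.

2420 days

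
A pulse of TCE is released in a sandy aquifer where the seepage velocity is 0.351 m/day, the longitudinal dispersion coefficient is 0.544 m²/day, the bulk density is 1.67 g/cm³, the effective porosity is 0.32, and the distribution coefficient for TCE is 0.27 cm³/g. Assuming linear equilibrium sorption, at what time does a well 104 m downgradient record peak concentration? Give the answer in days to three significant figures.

703 days

Retardation factor R = 1 + ρ_b·K_d/n = 1 + 1.67 × 0.27/0.32 = 2.409.
Sorption retards both mechanisms: v_R = v/R = 0.1457 m/day, D_R = D/R = 0.2258 m²/day.
Peak time from v_R²t² + 2D_R t − x² = 0: t = (√(D_R² + v_R²x²) − D_R)/v_R².
√(D_R² + v_R²x²) = √(0.2258² + 0.1457² × 104²) = 15.15; v_R² = 0.02123.
t = (15.15 − 0.2258)/0.02123 = 703 days.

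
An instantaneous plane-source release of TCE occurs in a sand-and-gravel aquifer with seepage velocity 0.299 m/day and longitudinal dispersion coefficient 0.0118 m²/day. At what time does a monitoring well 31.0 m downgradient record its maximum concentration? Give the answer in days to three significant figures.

For the 1D instantaneous-source solution, setting ∂C/∂t = 0 at fixed x gives v²t² + 2Dt − x² = 0, so t = (√(D² + v²x²) − D)/v².
√(D² + v²x²) = √(0.0118² + 0.299² × 31.0²) = 9.269; v² = 0.089401.
t = (9.269 − 0.0118)/0.089401 = 104 days (vs. the pure-advection estimate x/v = 104 d).

104 days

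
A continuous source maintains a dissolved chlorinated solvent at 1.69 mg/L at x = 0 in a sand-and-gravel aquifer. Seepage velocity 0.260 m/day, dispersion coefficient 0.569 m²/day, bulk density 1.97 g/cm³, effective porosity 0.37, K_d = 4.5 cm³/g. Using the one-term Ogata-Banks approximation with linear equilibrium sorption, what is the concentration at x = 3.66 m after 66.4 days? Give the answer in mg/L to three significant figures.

0.0744 mg/L

Retardation factor R = 1 + ρ_b·K_d/n = 1 + 1.97 × 4.5/0.37 = 24.96.
Sorption retards both mechanisms: v_R = v/R = 0.01042 m/day, D_R = D/R = 0.02280 m²/day.
v_R·t = 0.01042 × 66.4 = 0.691888 m; 2√(D_R t) = 2.461 m; argument = (3.66 − 0.691888)/2.461 = 1.206.
C = C₀ × ½·erfc(1.206) = 1.69 × 0.04405 = 0.0744 mg/L.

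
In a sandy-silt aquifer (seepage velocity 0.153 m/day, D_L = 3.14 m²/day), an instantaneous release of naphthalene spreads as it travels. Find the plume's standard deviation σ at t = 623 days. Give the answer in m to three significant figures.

Dispersive spreading gives a Gaussian with σ² = 2Dt; advection only shifts the center.
σ = √(2 × 3.14 × 623) = 62.5 m.

62.5 m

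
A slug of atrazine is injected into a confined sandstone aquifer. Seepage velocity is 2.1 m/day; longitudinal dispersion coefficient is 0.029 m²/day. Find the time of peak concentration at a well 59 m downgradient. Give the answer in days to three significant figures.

For the 1D instantaneous-source solution, setting ∂C/∂t = 0 at fixed x gives v²t² + 2Dt − x² = 0, so t = (√(D² + v²x²) − D)/v².
√(D² + v²x²) = √(0.029² + 2.1² × 59²) = 123.9; v² = 4.41.
t = (123.9 − 0.029)/4.41 = 28.1 days (vs. the pure-advection estimate x/v = 28.1 d).

28.1 days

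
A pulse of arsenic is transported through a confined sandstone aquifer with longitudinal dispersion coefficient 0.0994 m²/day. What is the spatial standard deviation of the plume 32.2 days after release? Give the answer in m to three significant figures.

2.53 m

Dispersive spreading gives a Gaussian with σ² = 2Dt; advection only shifts the center.
σ = √(2 × 0.0994 × 32.2) = 2.53 m.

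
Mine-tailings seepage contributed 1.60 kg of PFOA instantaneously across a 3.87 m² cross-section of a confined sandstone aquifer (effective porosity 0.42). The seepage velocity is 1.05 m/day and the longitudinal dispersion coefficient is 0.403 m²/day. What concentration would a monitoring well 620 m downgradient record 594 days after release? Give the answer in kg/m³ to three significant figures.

0.0177 kg/m³

For an instantaneous plane source, C(x,t) = M/(n_e·A·√(4πDt)) · exp(−(x−vt)²/(4Dt)), with n_e·A the pore (flow) area.
Plume center vt = 1.05 × 594 = 623.7 m, so the well at 620 m is 3.7 m upgradient of the peak.
√(4πDt) = 54.85 m, giving peak height M/(n_e·A·√(4πDt)) = 1.60/(0.42 × 3.87 × 54.85) = 0.01795 kg/m³.
(x−vt)²/(4Dt) = (-3.7)²/(4 × 0.403 × 594) = 0.01430; exp(−0.01430) = 0.9858.
C = 0.01795 × 0.9858 = 0.0177 kg/m³.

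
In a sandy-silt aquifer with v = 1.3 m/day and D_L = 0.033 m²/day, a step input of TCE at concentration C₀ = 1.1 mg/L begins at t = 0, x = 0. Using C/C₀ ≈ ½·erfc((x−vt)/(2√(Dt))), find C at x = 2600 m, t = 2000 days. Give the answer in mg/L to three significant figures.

0.550 mg/L

For a continuous step input, C/C₀ ≈ ½·erfc((x−vt)/(2√(Dt))).
vt = 1.3 × 2000 = 2600 m and 2√(Dt) = 2√(0.033 × 2000) = 16.25 m.
Argument (x−vt)/(2√(Dt)) = (2600 − 2600)/16.25 = 0; ½·erfc(0) = 0.5000.
C = 1.1 × 0.5000 = 0.550 mg/L.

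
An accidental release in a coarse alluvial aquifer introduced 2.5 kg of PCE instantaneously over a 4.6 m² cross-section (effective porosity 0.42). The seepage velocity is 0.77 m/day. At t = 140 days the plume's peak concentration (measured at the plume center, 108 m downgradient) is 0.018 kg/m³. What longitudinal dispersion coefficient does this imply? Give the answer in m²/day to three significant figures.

At the plume center C_max = M/(n_e·A·√(4πDt)), so D = M²/(4πt·(n_e·A·C_max)²).
n_e·A·C_max = 0.42 × 4.6 × 0.018 = 0.03478 kg/m.
D = 2.5²/(4π × 140 × 0.03478²) = 2.94 m²/day.

2.94 m²/day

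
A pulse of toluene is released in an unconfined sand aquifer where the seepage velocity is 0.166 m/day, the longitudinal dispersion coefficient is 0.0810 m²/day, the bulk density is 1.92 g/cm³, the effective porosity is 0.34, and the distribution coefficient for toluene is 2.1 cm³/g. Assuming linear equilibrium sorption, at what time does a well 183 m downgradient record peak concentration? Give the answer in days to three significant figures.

Retardation factor R = 1 + ρ_b·K_d/n = 1 + 1.92 × 2.1/0.34 = 12.86.
Sorption retards both mechanisms: v_R = v/R = 0.01291 m/day, D_R = D/R = 0.006299 m²/day.
Peak time from v_R²t² + 2D_R t − x² = 0: t = (√(D_R² + v_R²x²) − D_R)/v_R².
√(D_R² + v_R²x²) = √(0.006299² + 0.01291² × 183²) = 2.363; v_R² = 0.0001667.
t = (2.363 − 0.006299)/0.0001667 = 14100 days.

14100 days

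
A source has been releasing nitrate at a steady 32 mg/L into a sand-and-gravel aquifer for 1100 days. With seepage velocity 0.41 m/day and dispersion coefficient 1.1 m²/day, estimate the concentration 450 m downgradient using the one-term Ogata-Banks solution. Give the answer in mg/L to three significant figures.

16.3 mg/L

For a continuous step input, C/C₀ ≈ ½·erfc((x−vt)/(2√(Dt))).
vt = 0.41 × 1100 = 451 m and 2√(Dt) = 2√(1.1 × 1100) = 69.57 m.
Argument (x−vt)/(2√(Dt)) = (450 − 451)/69.57 = -0.01437; ½·erfc(-0.01437) = 0.5081.
C = 32 × 0.5081 = 16.3 mg/L.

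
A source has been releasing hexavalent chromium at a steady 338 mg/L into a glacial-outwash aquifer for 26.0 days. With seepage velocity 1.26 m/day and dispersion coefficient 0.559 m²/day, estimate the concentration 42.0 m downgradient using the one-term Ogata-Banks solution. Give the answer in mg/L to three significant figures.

For a continuous step input, C/C₀ ≈ ½·erfc((x−vt)/(2√(Dt))).
vt = 1.26 × 26.0 = 32.76 m and 2√(Dt) = 2√(0.559 × 26.0) = 7.625 m.
Argument (x−vt)/(2√(Dt)) = (42.0 − 32.76)/7.625 = 1.212; ½·erfc(1.212) = 0.04326.
C = 338 × 0.04326 = 14.6 mg/L.

14.6 mg/L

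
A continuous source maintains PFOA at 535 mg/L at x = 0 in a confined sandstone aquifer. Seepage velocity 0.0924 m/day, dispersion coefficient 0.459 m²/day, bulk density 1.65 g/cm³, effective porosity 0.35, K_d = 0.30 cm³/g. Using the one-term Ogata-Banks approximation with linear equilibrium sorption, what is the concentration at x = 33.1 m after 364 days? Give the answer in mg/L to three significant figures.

Retardation factor R = 1 + ρ_b·K_d/n = 1 + 1.65 × 0.30/0.35 = 2.414.
Sorption retards both mechanisms: v_R = v/R = 0.03828 m/day, D_R = D/R = 0.1901 m²/day.
v_R·t = 0.03828 × 364 = 13.93392 m; 2√(D_R t) = 16.64 m; argument = (33.1 − 13.93392)/16.64 = 1.152.
C = C₀ × ½·erfc(1.152) = 535 × 0.05164 = 27.6 mg/L.

27.6 mg/L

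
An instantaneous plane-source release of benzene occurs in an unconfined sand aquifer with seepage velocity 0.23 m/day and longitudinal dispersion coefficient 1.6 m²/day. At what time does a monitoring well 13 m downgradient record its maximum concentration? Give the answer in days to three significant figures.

33.9 days

For the 1D instantaneous-source solution, setting ∂C/∂t = 0 at fixed x gives v²t² + 2Dt − x² = 0, so t = (√(D² + v²x²) − D)/v².
√(D² + v²x²) = √(1.6² + 0.23² × 13²) = 3.391; v² = 0.0529.
t = (3.391 − 1.6)/0.0529 = 33.9 days (vs. the pure-advection estimate x/v = 56.5 d).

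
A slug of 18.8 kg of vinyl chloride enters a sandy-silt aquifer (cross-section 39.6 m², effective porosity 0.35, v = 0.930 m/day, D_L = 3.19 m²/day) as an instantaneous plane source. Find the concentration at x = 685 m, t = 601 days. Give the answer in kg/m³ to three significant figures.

0.00110 kg/m³

For an instantaneous plane source, C(x,t) = M/(n_e·A·√(4πDt)) · exp(−(x−vt)²/(4Dt)), with n_e·A the pore (flow) area.
Plume center vt = 0.930 × 601 = 558.93 m, so the well at 685 m is 126.07 m downgradient of the peak.
√(4πDt) = 155.2 m, giving peak height M/(n_e·A·√(4πDt)) = 18.8/(0.35 × 39.6 × 155.2) = 0.008740 kg/m³.
(x−vt)²/(4Dt) = (126.07)²/(4 × 3.19 × 601) = 2.073; exp(−2.073) = 0.1258.
C = 0.008740 × 0.1258 = 0.00110 kg/m³.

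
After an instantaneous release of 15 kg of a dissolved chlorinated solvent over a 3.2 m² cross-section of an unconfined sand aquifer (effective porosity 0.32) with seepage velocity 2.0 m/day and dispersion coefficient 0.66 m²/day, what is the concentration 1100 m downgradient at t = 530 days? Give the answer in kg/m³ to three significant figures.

0.0704 kg/m³

For an instantaneous plane source, C(x,t) = M/(n_e·A·√(4πDt)) · exp(−(x−vt)²/(4Dt)), with n_e·A the pore (flow) area.
Plume center vt = 2.0 × 530 = 1060 m, so the well at 1100 m is 40 m downgradient of the peak.
√(4πDt) = 66.30 m, giving peak height M/(n_e·A·√(4πDt)) = 15/(0.32 × 3.2 × 66.30) = 0.2209 kg/m³.
(x−vt)²/(4Dt) = (40)²/(4 × 0.66 × 530) = 1.144; exp(−1.144) = 0.3185.
C = 0.2209 × 0.3185 = 0.0704 kg/m³.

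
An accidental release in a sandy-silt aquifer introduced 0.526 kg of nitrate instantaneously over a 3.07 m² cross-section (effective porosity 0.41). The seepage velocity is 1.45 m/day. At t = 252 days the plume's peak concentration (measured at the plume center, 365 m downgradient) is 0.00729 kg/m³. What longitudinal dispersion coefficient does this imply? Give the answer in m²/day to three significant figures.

At the plume center C_max = M/(n_e·A·√(4πDt)), so D = M²/(4πt·(n_e·A·C_max)²).
n_e·A·C_max = 0.41 × 3.07 × 0.00729 = 0.009176 kg/m.
D = 0.526²/(4π × 252 × 0.009176²) = 1.04 m²/day.

1.04 m²/day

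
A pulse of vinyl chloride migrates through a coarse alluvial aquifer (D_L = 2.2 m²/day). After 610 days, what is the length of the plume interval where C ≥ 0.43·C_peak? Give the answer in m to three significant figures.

The plume is Gaussian with σ = √(2Dt) = √(2 × 2.2 × 610) = 51.81 m.
C/C_peak = exp(−Δx²/(2σ²)) = 0.43 ⇒ Δx = σ·√(−2 ln 0.43) = 51.81 × 1.299 = 67.30 m.
Width = 2Δx = 135 m.

135 m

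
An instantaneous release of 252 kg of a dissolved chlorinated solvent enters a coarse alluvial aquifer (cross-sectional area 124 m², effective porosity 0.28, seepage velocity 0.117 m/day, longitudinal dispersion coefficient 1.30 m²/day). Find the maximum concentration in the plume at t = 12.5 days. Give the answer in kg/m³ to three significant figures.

The peak of an instantaneous 1D plume sits at x = vt; there the Gaussian factor is 1 and C_max = M/(n_e·A·√(4πDt)), where n_e·A is the pore area the mass is dissolved in.
√(4πDt) = √(4π × 1.30 × 12.5) = 14.29 m, so C_max = 252/(0.28 × 124 × 14.29) = 0.508 kg/m³.

0.508 kg/m³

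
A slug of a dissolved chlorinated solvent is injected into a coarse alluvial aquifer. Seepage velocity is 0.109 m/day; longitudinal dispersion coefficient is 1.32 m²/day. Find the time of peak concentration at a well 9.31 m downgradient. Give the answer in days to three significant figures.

29.0 days

For the 1D instantaneous-source solution, setting ∂C/∂t = 0 at fixed x gives v²t² + 2Dt − x² = 0, so t = (√(D² + v²x²) − D)/v².
√(D² + v²x²) = √(1.32² + 0.109² × 9.31²) = 1.665; v² = 0.011881.
t = (1.665 − 1.32)/0.011881 = 29.0 days (vs. the pure-advection estimate x/v = 85.4 d).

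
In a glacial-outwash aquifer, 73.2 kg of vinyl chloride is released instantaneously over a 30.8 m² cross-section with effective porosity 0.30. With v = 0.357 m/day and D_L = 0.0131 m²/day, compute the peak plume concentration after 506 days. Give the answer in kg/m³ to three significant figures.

The peak of an instantaneous 1D plume sits at x = vt; there the Gaussian factor is 1 and C_max = M/(n_e·A·√(4πDt)), where n_e·A is the pore area the mass is dissolved in.
√(4πDt) = √(4π × 0.0131 × 506) = 9.127 m, so C_max = 73.2/(0.30 × 30.8 × 9.127) = 0.868 kg/m³.

0.868 kg/m³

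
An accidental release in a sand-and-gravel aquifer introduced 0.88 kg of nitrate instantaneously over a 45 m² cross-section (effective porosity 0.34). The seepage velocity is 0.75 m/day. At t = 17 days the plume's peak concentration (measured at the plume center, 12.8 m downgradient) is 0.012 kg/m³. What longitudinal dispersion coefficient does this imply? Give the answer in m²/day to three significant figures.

At the plume center C_max = M/(n_e·A·√(4πDt)), so D = M²/(4πt·(n_e·A·C_max)²).
n_e·A·C_max = 0.34 × 45 × 0.012 = 0.1836 kg/m.
D = 0.88²/(4π × 17 × 0.1836²) = 0.108 m²/day.

0.108 m²/day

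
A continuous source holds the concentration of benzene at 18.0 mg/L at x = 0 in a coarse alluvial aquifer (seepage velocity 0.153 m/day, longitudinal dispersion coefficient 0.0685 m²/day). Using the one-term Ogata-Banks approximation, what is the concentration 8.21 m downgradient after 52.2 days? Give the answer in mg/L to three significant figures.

For a continuous step input, C/C₀ ≈ ½·erfc((x−vt)/(2√(Dt))).
vt = 0.153 × 52.2 = 7.9866 m and 2√(Dt) = 2√(0.0685 × 52.2) = 3.782 m.
Argument (x−vt)/(2√(Dt)) = (8.21 − 7.9866)/3.782 = 0.05907; ½·erfc(0.05907) = 0.4667.
C = 18.0 × 0.4667 = 8.40 mg/L.

8.40 mg/L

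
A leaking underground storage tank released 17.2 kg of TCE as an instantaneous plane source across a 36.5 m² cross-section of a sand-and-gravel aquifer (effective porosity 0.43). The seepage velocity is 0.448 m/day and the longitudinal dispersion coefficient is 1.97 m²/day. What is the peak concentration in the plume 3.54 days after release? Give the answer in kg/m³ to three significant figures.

0.117 kg/m³

The peak of an instantaneous 1D plume sits at x = vt; there the Gaussian factor is 1 and C_max = M/(n_e·A·√(4πDt)), where n_e·A is the pore area the mass is dissolved in.
√(4πDt) = √(4π × 1.97 × 3.54) = 9.361 m, so C_max = 17.2/(0.43 × 36.5 × 9.361) = 0.117 kg/m³.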